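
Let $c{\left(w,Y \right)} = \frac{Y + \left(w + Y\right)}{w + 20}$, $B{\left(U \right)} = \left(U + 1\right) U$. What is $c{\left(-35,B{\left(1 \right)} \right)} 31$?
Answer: $\frac{961}{15} \approx 64.067$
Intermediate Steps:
$B{\left(U \right)} = U \left(1 + U\right)$ ($B{\left(U \right)} = \left(1 + U\right) U = U \left(1 + U\right)$)
$c{\left(w,Y \right)} = \frac{w + 2 Y}{20 + w}$ ($c{\left(w,Y \right)} = \frac{Y + \left(Y + w\right)}{20 + w} = \frac{w + 2 Y}{20 + w}$)
$c{\left(-35,B{\left(1 \right)} \right)} 31 = \frac{-35 + 2 \cdot 1 \left(1 + 1\right)}{20 - 35} \cdot 31 = \frac{-35 + 2 \cdot 1 \cdot 2}{-15} \cdot 31 = - \frac{-35 + 2 \cdot 2}{15} \cdot 31 = - \frac{-35 + 4}{15} \cdot 31 = \left(- \frac{1}{15}\right) \left(-31\right) 31 = \frac{31}{15} \cdot 31 = \frac{961}{15}$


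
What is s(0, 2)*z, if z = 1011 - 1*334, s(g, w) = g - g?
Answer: 0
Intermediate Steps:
s(g, w) = 0
z = 677 (z = 1011 - 334 = 677)
s(0, 2)*z = 0*677 = 0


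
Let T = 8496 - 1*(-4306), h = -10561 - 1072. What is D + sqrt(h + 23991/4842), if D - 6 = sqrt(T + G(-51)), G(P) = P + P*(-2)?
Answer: 6 + sqrt(12853) + I*sqrt(30291011310)/1614 ≈ 119.37 + 107.83*I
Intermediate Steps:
h = -11633
G(P) = -P (G(P) = P - 2*P = -P)
T = 12802 (T = 8496 + 4306 = 12802)
D = 6 + sqrt(12853) (D = 6 + sqrt(12802 - 1*(-51)) = 6 + sqrt(12802 + 51) = 6 + sqrt(12853) ≈ 119.37)
D + sqrt(h + 23991/4842) = (6 + sqrt(12853)) + sqrt(-11633 + 23991/4842) = (6 + sqrt(12853)) + sqrt(-11633 + 23991*(1/4842)) = (6 + sqrt(12853)) + sqrt(-11633 + 7997/1614) = (6 + sqrt(12853)) + sqrt(-18767665/1614) = (6 + sqrt(12853)) + I*sqrt(30291011310)/1614 = 6 + sqrt(12853) + I*sqrt(30291011310)/1614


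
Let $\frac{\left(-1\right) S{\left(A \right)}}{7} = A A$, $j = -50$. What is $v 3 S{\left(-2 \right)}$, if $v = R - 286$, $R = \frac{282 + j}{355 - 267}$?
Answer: $\frac{261828}{11} \approx 23803.0$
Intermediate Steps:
$S{\left(A \right)} = - 7 A^{2}$ ($S{\left(A \right)} = - 7 A A = - 7 A^{2}$)
$R = \frac{29}{11}$ ($R = \frac{282 - 50}{355 - 267} = \frac{232}{88} = 232 \cdot \frac{1}{88} = \frac{29}{11} \approx 2.6364$)
$v = - \frac{3117}{11}$ ($v = \frac{29}{11} - 286 = - \frac{3117}{11} \approx -283.36$)
$v 3 S{\left(-2 \right)} = - \frac{3117 \cdot 3 \left(- 7 \left(-2\right)^{2}\right)}{11} = - \frac{3117 \cdot 3 \left(\left(-7\right) 4\right)}{11} = - \frac{3117 \cdot 3 \left(-28\right)}{11} = \left(- \frac{3117}{11}\right) \left(-84\right) = \frac{261828}{11}$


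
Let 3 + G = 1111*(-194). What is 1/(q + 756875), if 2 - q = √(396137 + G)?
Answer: 756877/572862612529 + 10*√1806/572862612529 ≈ 1.3220e-6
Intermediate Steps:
G = -215537 (G = -3 + 1111*(-194) = -3 - 215534 = -215537)
q = 2 - 10*√1806 (q = 2 - √(396137 - 215537) = 2 - √180600 = 2 - 10*√1806 ≈ -422.97)
1/(q + 756875) = 1/((2 - 10*√1806) + 756875) = 1/(756877 - 10*√1806)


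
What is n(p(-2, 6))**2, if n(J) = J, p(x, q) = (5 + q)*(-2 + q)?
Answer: 1936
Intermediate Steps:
p(x, q) = (-2 + q)*(5 + q)
n(p(-2, 6))**2 = (-10 + 6**2 + 3*6)**2 = (-10 + 36 + 18)**2 = 44**2 = 1936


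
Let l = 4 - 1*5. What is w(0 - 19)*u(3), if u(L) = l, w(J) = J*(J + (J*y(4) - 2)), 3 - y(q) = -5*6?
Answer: -12312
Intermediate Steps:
y(q) = 33 (y(q) = 3 - (-5)*6 = 3 - 1*(-30) = 3 + 30 = 33)
l = -1 (l = 4 - 5 = -1)
w(J) = J*(-2 + 34*J) (w(J) = J*(J + (J*33 - 2)) = J*(J + (33*J - 2)) = J*(J + (-2 + 33*J)) = J*(-2 + 34*J))
u(L) = -1
w(0 - 19)*u(3) = (2*(0 - 19)*(-1 + 17*(0 - 19)))*(-1) = (2*(-19)*(-1 + 17*(-19)))*(-1) = (2*(-19)*(-1 - 323))*(-1) = (2*(-19)*(-324))*(-1) = 12312*(-1) = -12312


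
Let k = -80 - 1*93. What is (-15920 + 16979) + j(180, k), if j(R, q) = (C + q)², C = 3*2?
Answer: 28948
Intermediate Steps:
C = 6
k = -173 (k = -80 - 93 = -173)
j(R, q) = (6 + q)²
(-15920 + 16979) + j(180, k) = (-15920 + 16979) + (6 - 173)² = 1059 + (-167)² = 1059 + 27889 = 28948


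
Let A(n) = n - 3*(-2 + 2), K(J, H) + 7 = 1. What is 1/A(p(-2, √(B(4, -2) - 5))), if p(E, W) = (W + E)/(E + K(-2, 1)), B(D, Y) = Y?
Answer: 16/11 + 8*I*√7/11 ≈ 1.4545 + 1.9242*I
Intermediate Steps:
K(J, H) = -6 (K(J, H) = -7 + 1 = -6)
p(E, W) = (E + W)/(-6 + E) (p(E, W) = (W + E)/(E - 6) = (E + W)/(-6 + E))
A(n) = n (A(n) = n - 3*0 = n + 0 = n)
1/A(p(-2, √(B(4, -2) - 5))) = 1/((-2 + √(-2 - 5))/(-6 - 2)) = 1/((-2 + √(-7))/(-8)) = 1/(-(-2 + I*√7)/8) = 1/(¼ - I*√7/8)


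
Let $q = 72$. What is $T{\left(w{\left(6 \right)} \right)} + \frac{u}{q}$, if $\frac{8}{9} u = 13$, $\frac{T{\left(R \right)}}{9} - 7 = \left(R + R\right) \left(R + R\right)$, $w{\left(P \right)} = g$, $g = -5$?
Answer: $\frac{61645}{64} \approx 963.2$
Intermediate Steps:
$w{\left(P \right)} = -5$
$T{\left(R \right)} = 63 + 36 R^{2}$ ($T{\left(R \right)} = 63 + 9 \left(R + R\right) \left(R + R\right) = 63 + 9 \cdot 2 R 2 R = 63 + 9 \cdot 4 R^{2} = 63 + 36 R^{2}$)
$u = \frac{117}{8}$ ($u = \frac{9}{8} \cdot 13 = \frac{117}{8} \approx 14.625$)
$T{\left(w{\left(6 \right)} \right)} + \frac{u}{q} = \left(63 + 36 \left(-5\right)^{2}\right) + \frac{117}{8 \cdot 72} = \left(63 + 36 \cdot 25\right) + \frac{117}{8} \cdot \frac{1}{72} = \left(63 + 900\right) + \frac{13}{64} = 963 + \frac{13}{64} = \frac{61645}{64}$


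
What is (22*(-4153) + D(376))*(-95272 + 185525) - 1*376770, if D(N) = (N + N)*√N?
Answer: -8246432368 + 135740512*√94 ≈ -6.9304e+9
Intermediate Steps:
D(N) = 2*N^(3/2) (D(N) = (2*N)*√N = 2*N^(3/2))
(22*(-4153) + D(376))*(-95272 + 185525) - 1*376770 = (22*(-4153) + 2*376^(3/2))*(-95272 + 185525) - 1*376770 = (-91366 + 2*(752*√94))*90253 - 376770 = (-91366 + 1504*√94)*90253 - 376770 = (-8246055598 + 135740512*√94) - 376770 = -8246432368 + 135740512*√94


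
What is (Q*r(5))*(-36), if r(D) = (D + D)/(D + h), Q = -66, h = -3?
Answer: 11880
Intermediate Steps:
r(D) = 2*D/(-3 + D) (r(D) = (D + D)/(D - 3) = (2*D)/(-3 + D) = 2*D/(-3 + D))
(Q*r(5))*(-36) = -132*5/(-3 + 5)*(-36) = -132*5/2*(-36) = -66*5*(-36) = -330*(-36) = 11880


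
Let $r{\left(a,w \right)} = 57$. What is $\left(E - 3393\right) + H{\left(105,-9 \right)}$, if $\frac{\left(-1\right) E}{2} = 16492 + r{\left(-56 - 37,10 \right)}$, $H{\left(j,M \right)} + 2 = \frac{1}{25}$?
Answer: $- \frac{912324}{25} \approx -36493.0$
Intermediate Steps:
$H{\left(j,M \right)} = - \frac{49}{25}$ ($H{\left(j,M \right)} = -2 + \frac{1}{25} = - \frac{49}{25}$)
$E = -33098$ ($E = - 2 \left(16492 + 57\right) = \left(-2\right) 16549 = -33098$)
$\left(E - 3393\right) + H{\left(105,-9 \right)} = \left(-33098 - 3393\right) - \frac{49}{25} = -36491 - \frac{49}{25} = - \frac{912324}{25}$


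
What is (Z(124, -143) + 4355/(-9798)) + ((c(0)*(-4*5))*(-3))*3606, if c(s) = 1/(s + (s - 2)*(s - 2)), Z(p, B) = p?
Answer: 531184417/9798 ≈ 54214.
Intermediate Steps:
c(s) = 1/(s + (-2 + s)**2) (c(s) = 1/(s + (-2 + s)*(-2 + s)) = 1/(s + (-2 + s)**2))
(Z(124, -143) + 4355/(-9798)) + ((c(0)*(-4*5))*(-3))*3606 = (124 + 4355/(-9798)) + (((-4*5)/(0 + (-2 + 0)**2))*(-3))*3606 = (124 + 4355*(-1/9798)) + ((-20/(0 + (-2)**2))*(-3))*3606 = (124 - 4355/9798) + ((-20/(0 + 4))*(-3))*3606 = 1210597/9798 + ((-20/4)*(-3))*3606 = 1210597/9798 + (((1/4)*(-20))*(-3))*3606 = 1210597/9798 - 5*(-3)*3606 = 1210597/9798 + 15*3606 = 1210597/9798 + 54090 = 531184417/9798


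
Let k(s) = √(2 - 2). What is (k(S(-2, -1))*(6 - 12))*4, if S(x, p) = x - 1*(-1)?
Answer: 0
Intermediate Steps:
S(x, p) = 1 + x (S(x, p) = x + 1 = 1 + x)
k(s) = 0 (k(s) = √0 = 0)
(k(S(-2, -1))*(6 - 12))*4 = (0*(6 - 12))*4 = (0*(-6))*4 = 0*4 = 0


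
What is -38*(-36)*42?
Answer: 57456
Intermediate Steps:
-38*(-36)*42 = 1368*42 = 57456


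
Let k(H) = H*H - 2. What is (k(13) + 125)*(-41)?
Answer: -11972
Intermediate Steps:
k(H) = -2 + H² (k(H) = H² - 2 = -2 + H²)
(k(13) + 125)*(-41) = ((-2 + 13²) + 125)*(-41) = ((-2 + 169) + 125)*(-41) = (167 + 125)*(-41) = 292*(-41) = -11972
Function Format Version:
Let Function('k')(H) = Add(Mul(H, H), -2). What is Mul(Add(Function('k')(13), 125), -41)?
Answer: -11972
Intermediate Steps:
Function('k')(H) = Add(-2, Pow(H, 2)) (Function('k')(H) = Add(Pow(H, 2), -2) = Add(-2, Pow(H, 2)))
Mul(Add(Function('k')(13), 125), -41) = Mul(Add(Add(-2, Pow(13, 2)), 125), -41) = Mul(Add(Add(-2, 169), 125), -41) = Mul(Add(167, 125), -41) = Mul(292, -41) = -11972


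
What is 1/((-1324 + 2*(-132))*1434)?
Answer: -1/2277192 ≈ -4.3914e-7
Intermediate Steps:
1/((-1324 + 2*(-132))*1434) = 1/((-1324 - 264)*1434) = 1/(-1588*1434) = 1/(-2277192) = -1/2277192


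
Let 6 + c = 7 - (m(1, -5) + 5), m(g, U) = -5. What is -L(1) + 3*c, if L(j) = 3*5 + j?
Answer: -13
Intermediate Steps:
L(j) = 15 + j
c = 1 (c = -6 + (7 - (-5 + 5)) = -6 + (7 - 1*0) = -6 + (7 + 0) = -6 + 7 = 1)
-L(1) + 3*c = -(15 + 1) + 3*1 = -1*16 + 3 = -16 + 3 = -13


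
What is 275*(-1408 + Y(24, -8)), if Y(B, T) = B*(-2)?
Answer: -400400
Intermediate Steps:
Y(B, T) = -2*B
275*(-1408 + Y(24, -8)) = 275*(-1408 - 2*24) = 275*(-1408 - 48) = 275*(-1456) = -400400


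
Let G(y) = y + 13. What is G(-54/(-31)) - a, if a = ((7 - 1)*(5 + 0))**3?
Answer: -836543/31 ≈ -26985.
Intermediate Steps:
G(y) = 13 + y
a = 27000 (a = (6*5)**3 = 30**3 = 27000)
G(-54/(-31)) - a = (13 - 54/(-31)) - 1*27000 = (13 - 54*(-1/31)) - 27000 = (13 + 54/31) - 27000 = 457/31 - 27000 = -836543/31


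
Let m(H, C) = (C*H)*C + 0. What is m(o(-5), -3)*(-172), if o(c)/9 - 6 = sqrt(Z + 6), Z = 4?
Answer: -83592 - 13932*sqrt(10) ≈ -1.2765e+5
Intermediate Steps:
o(c) = 54 + 9*sqrt(10) (o(c) = 54 + 9*sqrt(4 + 6) = 54 + 9*sqrt(10))
m(H, C) = H*C**2 (m(H, C) = H*C**2 + 0 = H*C**2)
m(o(-5), -3)*(-172) = ((54 + 9*sqrt(10))*(-3)**2)*(-172) = ((54 + 9*sqrt(10))*9)*(-172) = (486 + 81*sqrt(10))*(-172) = -83592 - 13932*sqrt(10)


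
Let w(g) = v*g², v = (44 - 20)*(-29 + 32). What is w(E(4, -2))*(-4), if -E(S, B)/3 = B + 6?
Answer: -41472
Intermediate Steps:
E(S, B) = -18 - 3*B (E(S, B) = -3*(B + 6) = -3*(6 + B) = -18 - 3*B)
v = 72 (v = 24*3 = 72)
w(g) = 72*g²
w(E(4, -2))*(-4) = (72*(-18 - 3*(-2))²)*(-4) = (72*(-18 + 6)²)*(-4) = (72*(-12)²)*(-4) = (72*144)*(-4) = 10368*(-4) = -41472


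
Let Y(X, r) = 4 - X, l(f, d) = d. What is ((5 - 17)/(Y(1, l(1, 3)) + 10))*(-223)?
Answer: 2676/13 ≈ 205.85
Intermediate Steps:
((5 - 17)/(Y(1, l(1, 3)) + 10))*(-223) = ((5 - 17)/((4 - 1*1) + 10))*(-223) = -12/((4 - 1) + 10)*(-223) = -12/(3 + 10)*(-223) = -12/13*(-223) = 2676/13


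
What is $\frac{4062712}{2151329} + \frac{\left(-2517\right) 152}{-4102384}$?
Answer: $\frac{2186233594943}{1103197208542} \approx 1.9817$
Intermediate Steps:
$\frac{4062712}{2151329} + \frac{\left(-2517\right) 152}{-4102384} = 4062712 \cdot \frac{1}{2151329} - - \frac{47823}{512798} = \frac{4062712}{2151329} + \frac{47823}{512798} = \frac{2186233594943}{1103197208542}$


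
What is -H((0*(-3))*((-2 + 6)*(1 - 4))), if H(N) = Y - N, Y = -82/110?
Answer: 41/55 ≈ 0.74545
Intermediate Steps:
Y = -41/55 (Y = -82*1/110 = -41/55 ≈ -0.74545)
H(N) = -41/55 - N
-H((0*(-3))*((-2 + 6)*(1 - 4))) = -(-41/55 - 0*(-3)*(-2 + 6)*(1 - 4)) = -(-41/55 - 0*4*(-3)) = -(-41/55 - 0*(-12)) = -(-41/55 - 1*0) = -(-41/55 + 0) = -1*(-41/55) = 41/55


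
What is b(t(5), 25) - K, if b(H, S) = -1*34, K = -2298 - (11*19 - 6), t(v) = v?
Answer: 2467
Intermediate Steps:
K = -2501 (K = -2298 - (209 - 6) = -2298 - 1*203 = -2298 - 203 = -2501)
b(H, S) = -34
b(t(5), 25) - K = -34 - 1*(-2501) = -34 + 2501 = 2467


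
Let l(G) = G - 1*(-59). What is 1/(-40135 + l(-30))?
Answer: -1/40106 ≈ -2.4934e-5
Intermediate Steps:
l(G) = 59 + G (l(G) = G + 59 = 59 + G)
1/(-40135 + l(-30)) = 1/(-40135 + (59 - 30)) = 1/(-40135 + 29) = 1/(-40106) = -1/40106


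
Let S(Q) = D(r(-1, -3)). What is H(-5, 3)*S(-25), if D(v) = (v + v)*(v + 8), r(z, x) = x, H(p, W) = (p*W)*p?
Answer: -2250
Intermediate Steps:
H(p, W) = W*p**2 (H(p, W) = (W*p)*p = W*p**2)
D(v) = 2*v*(8 + v) (D(v) = (2*v)*(8 + v) = 2*v*(8 + v))
S(Q) = -30 (S(Q) = 2*(-3)*(8 - 3) = 2*(-3)*5 = -30)
H(-5, 3)*S(-25) = (3*(-5)**2)*(-30) = (3*25)*(-30) = 75*(-30) = -2250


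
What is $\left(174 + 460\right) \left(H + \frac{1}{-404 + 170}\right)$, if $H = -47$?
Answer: $- \frac{3486683}{117} \approx -29801.0$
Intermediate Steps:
$\left(174 + 460\right) \left(H + \frac{1}{-404 + 170}\right) = \left(174 + 460\right) \left(-47 + \frac{1}{-404 + 170}\right) = 634 \left(-47 + \frac{1}{-234}\right) = 634 \left(-47 - \frac{1}{234}\right) = 634 \left(- \frac{10999}{234}\right) = - \frac{3486683}{117}$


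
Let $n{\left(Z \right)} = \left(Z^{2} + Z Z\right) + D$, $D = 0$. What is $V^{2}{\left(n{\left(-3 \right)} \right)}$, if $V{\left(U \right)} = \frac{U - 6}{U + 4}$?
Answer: $\frac{36}{121} \approx 0.29752$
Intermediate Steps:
$n{\left(Z \right)} = 2 Z^{2}$ ($n{\left(Z \right)} = \left(Z^{2} + Z Z\right) + 0 = \left(Z^{2} + Z^{2}\right) + 0 = 2 Z^{2} + 0 = 2 Z^{2}$)
$V{\left(U \right)} = \frac{-6 + U}{4 + U}$
$V^{2}{\left(n{\left(-3 \right)} \right)} = \left(\frac{-6 + 2 \left(-3\right)^{2}}{4 + 2 \left(-3\right)^{2}}\right)^{2} = \left(\frac{-6 + 2 \cdot 9}{4 + 2 \cdot 9}\right)^{2} = \left(\frac{-6 + 18}{4 + 18}\right)^{2} = \left(\frac{1}{22} \cdot 12\right)^{2} = \left(\frac{6}{11}\right)^{2} = \frac{36}{121}$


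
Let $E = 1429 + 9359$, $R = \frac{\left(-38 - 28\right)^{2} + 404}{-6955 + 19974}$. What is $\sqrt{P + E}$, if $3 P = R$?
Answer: $\frac{2 \sqrt{4114183102383}}{39057} \approx 103.87$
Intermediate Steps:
$R = \frac{4760}{13019}$ ($R = \frac{\left(-66\right)^{2} + 404}{13019} = \left(4356 + 404\right) \frac{1}{13019} = 4760 \cdot \frac{1}{13019} = \frac{4760}{13019} \approx 0.36562$)
$E = 10788$
$P = \frac{4760}{39057}$ ($P = \frac{1}{3} \cdot \frac{4760}{13019} = \frac{4760}{39057} \approx 0.12187$)
$\sqrt{P + E} = \sqrt{\frac{4760}{39057} + 10788} = \sqrt{\frac{421351676}{39057}} = \frac{2 \sqrt{4114183102383}}{39057}$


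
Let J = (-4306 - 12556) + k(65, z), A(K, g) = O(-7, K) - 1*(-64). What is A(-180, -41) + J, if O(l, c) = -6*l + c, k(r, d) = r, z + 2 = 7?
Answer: -16871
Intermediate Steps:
z = 5 (z = -2 + 7 = 5)
O(l, c) = c - 6*l
A(K, g) = 106 + K (A(K, g) = (K - 6*(-7)) - 1*(-64) = (K + 42) + 64 = (42 + K) + 64 = 106 + K)
J = -16797 (J = (-4306 - 12556) + 65 = -16862 + 65 = -16797)
A(-180, -41) + J = (106 - 180) - 16797 = -74 - 16797 = -16871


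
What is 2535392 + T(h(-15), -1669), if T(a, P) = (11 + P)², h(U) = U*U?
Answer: 5284356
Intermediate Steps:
h(U) = U²
2535392 + T(h(-15), -1669) = 2535392 + (11 - 1669)² = 2535392 + (-1658)² = 2535392 + 2748964 = 5284356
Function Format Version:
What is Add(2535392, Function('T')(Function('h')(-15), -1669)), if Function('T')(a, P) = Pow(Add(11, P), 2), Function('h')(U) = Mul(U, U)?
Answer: 5284356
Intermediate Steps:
Function('h')(U) = Pow(U, 2)
Add(2535392, Function('T')(Function('h')(-15), -1669)) = Add(2535392, Pow(Add(11, -1669), 2)) = Add(2535392, Pow(-1658, 2)) = Add(2535392, 2748964) = 5284356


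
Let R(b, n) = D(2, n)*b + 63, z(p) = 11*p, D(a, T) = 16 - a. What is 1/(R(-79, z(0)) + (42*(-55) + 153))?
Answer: -1/3200 ≈ -0.00031250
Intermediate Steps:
R(b, n) = 63 + 14*b (R(b, n) = (16 - 1*2)*b + 63 = (16 - 2)*b + 63 = 14*b + 63 = 63 + 14*b)
1/(R(-79, z(0)) + (42*(-55) + 153)) = 1/((63 + 14*(-79)) + (42*(-55) + 153)) = 1/((63 - 1106) + (-2310 + 153)) = 1/(-1043 - 2157) = 1/(-3200) = -1/3200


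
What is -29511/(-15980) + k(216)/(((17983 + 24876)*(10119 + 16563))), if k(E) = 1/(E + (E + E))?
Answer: 5467129412565311/2960412321260880 ≈ 1.8467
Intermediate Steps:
k(E) = 1/(3*E) (k(E) = 1/(E + 2*E) = 1/(3*E))
-29511/(-15980) + k(216)/(((17983 + 24876)*(10119 + 16563))) = -29511/(-15980) + ((⅓)/216)/(((17983 + 24876)*(10119 + 16563))) = -29511*(-1/15980) + ((⅓)*(1/216))/((42859*26682)) = 29511/15980 + (1/648)/1143563838 = 29511/15980 + (1/648)*(1/1143563838) = 29511/15980 + 1/741029367024 = 5467129412565311/2960412321260880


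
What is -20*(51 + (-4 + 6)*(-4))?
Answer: -860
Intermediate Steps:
-20*(51 + (-4 + 6)*(-4)) = -20*(51 + 2*(-4)) = -20*(51 - 8) = -20*43 = -860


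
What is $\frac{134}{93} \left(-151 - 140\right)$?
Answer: $- \frac{12998}{31} \approx -419.29$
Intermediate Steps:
$\frac{134}{93} \left(-151 - 140\right) = 134 \cdot \frac{1}{93} \left(-291\right) = \frac{134}{93} \left(-291\right) = - \frac{12998}{31}$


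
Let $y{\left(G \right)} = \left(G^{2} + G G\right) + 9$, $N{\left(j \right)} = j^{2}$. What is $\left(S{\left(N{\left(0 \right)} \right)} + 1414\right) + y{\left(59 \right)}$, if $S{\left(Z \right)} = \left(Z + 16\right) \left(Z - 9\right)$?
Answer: $8241$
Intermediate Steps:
$y{\left(G \right)} = 9 + 2 G^{2}$ ($y{\left(G \right)} = \left(G^{2} + G^{2}\right) + 9 = 2 G^{2} + 9 = 9 + 2 G^{2}$)
$S{\left(Z \right)} = \left(-9 + Z\right) \left(16 + Z\right)$ ($S{\left(Z \right)} = \left(16 + Z\right) \left(-9 + Z\right) = \left(-9 + Z\right) \left(16 + Z\right)$)
$\left(S{\left(N{\left(0 \right)} \right)} + 1414\right) + y{\left(59 \right)} = \left(\left(-144 + \left(0^{2}\right)^{2} + 7 \cdot 0^{2}\right) + 1414\right) + \left(9 + 2 \cdot 59^{2}\right) = \left(\left(-144 + 0^{2} + 7 \cdot 0\right) + 1414\right) + \left(9 + 2 \cdot 3481\right) = \left(\left(-144 + 0 + 0\right) + 1414\right) + \left(9 + 6962\right) = \left(-144 + 1414\right) + 6971 = 1270 + 6971 = 8241$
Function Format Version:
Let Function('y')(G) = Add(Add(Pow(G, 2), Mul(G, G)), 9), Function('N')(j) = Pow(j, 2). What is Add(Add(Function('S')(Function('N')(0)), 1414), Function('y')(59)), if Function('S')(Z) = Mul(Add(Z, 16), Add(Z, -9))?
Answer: 8241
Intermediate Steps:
Function('y')(G) = Add(9, Mul(2, Pow(G, 2))) (Function('y')(G) = Add(Add(Pow(G, 2), Pow(G, 2)), 9) = Add(Mul(2, Pow(G, 2)), 9) = Add(9, Mul(2, Pow(G, 2))))
Function('S')(Z) = Mul(Add(-9, Z), Add(16, Z)) (Function('S')(Z) = Mul(Add(16, Z), Add(-9, Z)) = Mul(Add(-9, Z), Add(16, Z)))
Add(Add(Function('S')(Function('N')(0)), 1414), Function('y')(59)) = Add(Add(Add(-144, Pow(Pow(0, 2), 2), Mul(7, Pow(0, 2))), 1414), Add(9, Mul(2, Pow(59, 2)))) = Add(Add(Add(-144, Pow(0, 2), Mul(7, 0)), 1414), Add(9, Mul(2, 3481))) = Add(Add(Add(-144, 0, 0), 1414), Add(9, 6962)) = Add(Add(-144, 1414), 6971) = Add(1270, 6971) = 8241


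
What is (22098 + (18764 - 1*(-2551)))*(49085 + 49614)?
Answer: 4284819687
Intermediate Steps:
(22098 + (18764 - 1*(-2551)))*(49085 + 49614) = (22098 + (18764 + 2551))*98699 = (22098 + 21315)*98699 = 43413*98699 = 4284819687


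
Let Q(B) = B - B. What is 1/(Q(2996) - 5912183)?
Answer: -1/5912183 ≈ -1.6914e-7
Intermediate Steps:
Q(B) = 0
1/(Q(2996) - 5912183) = 1/(0 - 5912183) = 1/(-5912183) = -1/5912183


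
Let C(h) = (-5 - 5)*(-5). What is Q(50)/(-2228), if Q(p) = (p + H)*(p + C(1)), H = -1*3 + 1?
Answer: -1200/557 ≈ -2.1544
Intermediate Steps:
C(h) = 50 (C(h) = -10*(-5) = 50)
H = -2 (H = -3 + 1 = -2)
Q(p) = (-2 + p)*(50 + p) (Q(p) = (p - 2)*(p + 50) = (-2 + p)*(50 + p))
Q(50)/(-2228) = (-100 + 50² + 48*50)/(-2228) = (-100 + 2500 + 2400)*(-1/2228) = 4800*(-1/2228) = -1200/557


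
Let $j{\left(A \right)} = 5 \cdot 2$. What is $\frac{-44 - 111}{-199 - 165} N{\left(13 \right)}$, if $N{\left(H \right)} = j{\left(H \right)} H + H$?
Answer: $\frac{1705}{28} \approx 60.893$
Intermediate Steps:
$j{\left(A \right)} = 10$
$N{\left(H \right)} = 11 H$ ($N{\left(H \right)} = 10 H + H = 11 H$)
$\frac{-44 - 111}{-199 - 165} N{\left(13 \right)} = \frac{-44 - 111}{-199 - 165} \cdot 11 \cdot 13 = - \frac{155}{-364} \cdot 143 = \left(-155\right) \left(- \frac{1}{364}\right) 143 = \frac{155}{364} \cdot 143 = \frac{1705}{28}$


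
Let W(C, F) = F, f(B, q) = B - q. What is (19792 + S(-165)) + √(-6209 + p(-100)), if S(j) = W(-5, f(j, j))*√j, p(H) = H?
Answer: 19792 + 3*I*√701 ≈ 19792.0 + 79.429*I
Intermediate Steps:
S(j) = 0 (S(j) = (j - j)*√j = 0*√j = 0)
(19792 + S(-165)) + √(-6209 + p(-100)) = (19792 + 0) + √(-6209 - 100) = 19792 + √(-6309) = 19792 + 3*I*√701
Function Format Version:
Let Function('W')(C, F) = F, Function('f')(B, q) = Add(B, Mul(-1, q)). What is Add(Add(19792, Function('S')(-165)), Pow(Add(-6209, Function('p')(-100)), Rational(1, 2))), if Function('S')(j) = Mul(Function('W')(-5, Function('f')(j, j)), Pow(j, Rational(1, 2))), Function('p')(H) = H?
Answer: Add(19792, Mul(3, I, Pow(701, Rational(1, 2)))) ≈ Add(19792., Mul(79.429, I))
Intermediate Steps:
Function('S')(j) = 0 (Function('S')(j) = Mul(Add(j, Mul(-1, j)), Pow(j, Rational(1, 2))) = Mul(0, Pow(j, Rational(1, 2))) = 0)
Add(Add(19792, Function('S')(-165)), Pow(Add(-6209, Function('p')(-100)), Rational(1, 2))) = Add(Add(19792, 0), Pow(Add(-6209, -100), Rational(1, 2))) = Add(19792, Pow(-6309, Rational(1, 2))) = Add(19792, Mul(3, I, Pow(701, Rational(1, 2))))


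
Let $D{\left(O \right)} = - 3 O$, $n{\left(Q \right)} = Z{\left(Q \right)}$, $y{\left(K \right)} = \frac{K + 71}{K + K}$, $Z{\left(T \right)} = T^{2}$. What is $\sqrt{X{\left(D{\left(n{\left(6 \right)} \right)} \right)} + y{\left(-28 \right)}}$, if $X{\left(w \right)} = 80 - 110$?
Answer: $\frac{i \sqrt{24122}}{28} \approx 5.5469 i$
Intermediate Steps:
$y{\left(K \right)} = \frac{71 + K}{2 K}$
$n{\left(Q \right)} = Q^{2}$
$X{\left(w \right)} = -30$ ($X{\left(w \right)} = 80 - 110 = -30$)
$\sqrt{X{\left(D{\left(n{\left(6 \right)} \right)} \right)} + y{\left(-28 \right)}} = \sqrt{-30 + \frac{71 - 28}{2 \left(-28\right)}} = \sqrt{-30 + \frac{1}{2} \left(- \frac{1}{28}\right) 43} = \sqrt{-30 - \frac{43}{56}} = \sqrt{- \frac{1723}{56}} = \frac{i \sqrt{24122}}{28}$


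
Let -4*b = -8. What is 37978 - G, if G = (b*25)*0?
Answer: 37978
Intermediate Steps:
b = 2 (b = -¼*(-8) = 2)
G = 0 (G = (2*25)*0 = 50*0 = 0)
37978 - G = 37978 - 1*0 = 37978 + 0 = 37978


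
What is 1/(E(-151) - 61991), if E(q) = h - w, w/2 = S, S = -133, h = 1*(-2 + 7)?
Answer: -1/61720 ≈ -1.6202e-5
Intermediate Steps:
h = 5 (h = 1*5 = 5)
w = -266 (w = 2*(-133) = -266)
E(q) = 271 (E(q) = 5 - 1*(-266) = 5 + 266 = 271)
1/(E(-151) - 61991) = 1/(271 - 61991) = 1/(-61720) = -1/61720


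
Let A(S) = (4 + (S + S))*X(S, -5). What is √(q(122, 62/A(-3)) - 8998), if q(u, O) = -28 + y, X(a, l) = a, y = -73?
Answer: 3*I*√1011 ≈ 95.389*I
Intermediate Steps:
A(S) = S*(4 + 2*S) (A(S) = (4 + (S + S))*S = (4 + 2*S)*S = S*(4 + 2*S))
q(u, O) = -101 (q(u, O) = -28 - 73 = -101)
√(q(122, 62/A(-3)) - 8998) = √(-101 - 8998) = √(-9099) = 3*I*√1011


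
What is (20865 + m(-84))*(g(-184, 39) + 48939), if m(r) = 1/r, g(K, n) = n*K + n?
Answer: 12210775253/14 ≈ 8.7220e+8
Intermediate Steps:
g(K, n) = n + K*n (g(K, n) = K*n + n = n + K*n)
(20865 + m(-84))*(g(-184, 39) + 48939) = (20865 + 1/(-84))*(39*(1 - 184) + 48939) = (20865 - 1/84)*(39*(-183) + 48939) = 1752659*(-7137 + 48939)/84 = (1752659/84)*41802 = 12210775253/14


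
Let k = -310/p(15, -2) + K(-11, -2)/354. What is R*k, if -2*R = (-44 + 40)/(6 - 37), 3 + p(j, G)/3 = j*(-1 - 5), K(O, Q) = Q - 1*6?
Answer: -1156/16461 ≈ -0.070227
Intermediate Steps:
K(O, Q) = -6 + Q (K(O, Q) = Q - 6 = -6 + Q)
p(j, G) = -9 - 18*j (p(j, G) = -9 + 3*(j*(-1 - 5)) = -9 + 3*(j*(-6)) = -9 + 3*(-6*j) = -9 - 18*j)
k = 578/531 (k = -310/(-9 - 18*15) + (-6 - 2)/354 = -310/(-9 - 270) - 8*1/354 = -310/(-279) - 4/177 = -310*(-1/279) - 4/177 = 10/9 - 4/177 = 578/531 ≈ 1.0885)
R = -2/31 (R = -(-44 + 40)/(2*(6 - 37)) = -(-2)/(-31) = -(-2)*(-1)/31 = -½*4/31 = -2/31 ≈ -0.064516)
R*k = -2/31*578/531 = -1156/16461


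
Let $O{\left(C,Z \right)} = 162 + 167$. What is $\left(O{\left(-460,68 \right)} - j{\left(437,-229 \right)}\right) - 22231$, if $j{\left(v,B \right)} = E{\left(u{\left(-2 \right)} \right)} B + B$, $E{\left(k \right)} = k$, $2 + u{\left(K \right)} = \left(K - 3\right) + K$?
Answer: $-23734$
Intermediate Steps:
$u{\left(K \right)} = -5 + 2 K$ ($u{\left(K \right)} = -2 + \left(\left(K - 3\right) + K\right) = -2 + \left(\left(-3 + K\right) + K\right) = -2 + \left(-3 + 2 K\right) = -5 + 2 K$)
$O{\left(C,Z \right)} = 329$
$j{\left(v,B \right)} = - 8 B$ ($j{\left(v,B \right)} = \left(-5 + 2 \left(-2\right)\right) B + B = \left(-5 - 4\right) B + B = - 9 B + B = - 8 B$)
$\left(O{\left(-460,68 \right)} - j{\left(437,-229 \right)}\right) - 22231 = \left(329 - \left(-8\right) \left(-229\right)\right) - 22231 = \left(329 - 1832\right) - 22231 = -1503 - 22231 = -23734$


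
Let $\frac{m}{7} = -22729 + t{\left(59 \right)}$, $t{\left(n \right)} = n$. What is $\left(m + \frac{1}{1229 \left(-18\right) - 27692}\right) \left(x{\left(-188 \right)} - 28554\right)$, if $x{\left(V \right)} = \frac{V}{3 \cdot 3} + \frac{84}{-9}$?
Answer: $\frac{1016810143330769}{224163} \approx 4.536 \cdot 10^{9}$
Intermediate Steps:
$x{\left(V \right)} = - \frac{28}{3} + \frac{V}{9}$ ($x{\left(V \right)} = \frac{V}{9} + 84 \left(- \frac{1}{9}\right) = V \frac{1}{9} - \frac{28}{3} = \frac{V}{9} - \frac{28}{3} = - \frac{28}{3} + \frac{V}{9}$)
$m = -158690$ ($m = 7 \left(-22729 + 59\right) = 7 \left(-22670\right) = -158690$)
$\left(m + \frac{1}{1229 \left(-18\right) - 27692}\right) \left(x{\left(-188 \right)} - 28554\right) = \left(-158690 + \frac{1}{1229 \left(-18\right) - 27692}\right) \left(\left(- \frac{28}{3} + \frac{1}{9} \left(-188\right)\right) - 28554\right) = \left(-158690 + \frac{1}{-22122 - 27692}\right) \left(\left(- \frac{28}{3} - \frac{188}{9}\right) - 28554\right) = \left(-158690 + \frac{1}{-49814}\right) \left(- \frac{272}{9} - 28554\right) = \left(-158690 - \frac{1}{49814}\right) \left(- \frac{257258}{9}\right) = \left(- \frac{7904983661}{49814}\right) \left(- \frac{257258}{9}\right) = \frac{1016810143330769}{224163}$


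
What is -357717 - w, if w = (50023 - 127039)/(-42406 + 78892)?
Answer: -2175264241/6081 ≈ -3.5772e+5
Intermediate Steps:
w = -12836/6081 (w = -77016/36486 = -77016*1/36486 = -12836/6081 ≈ -2.1108)
-357717 - w = -357717 - 1*(-12836/6081) = -357717 + 12836/6081 = -2175264241/6081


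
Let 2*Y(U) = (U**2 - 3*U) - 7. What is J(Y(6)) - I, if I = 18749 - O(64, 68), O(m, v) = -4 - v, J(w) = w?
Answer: -37631/2 ≈ -18816.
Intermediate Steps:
Y(U) = -7/2 + U**2/2 - 3*U/2 (Y(U) = ((U**2 - 3*U) - 7)/2 = (-7 + U**2 - 3*U)/2 = -7/2 + U**2/2 - 3*U/2)
I = 18821 (I = 18749 - (-4 - 1*68) = 18749 - (-4 - 68) = 18749 - 1*(-72) = 18749 + 72 = 18821)
J(Y(6)) - I = (-7/2 + (1/2)*6**2 - 3/2*6) - 1*18821 = (-7/2 + (1/2)*36 - 9) - 18821 = (-7/2 + 18 - 9) - 18821 = 11/2 - 18821 = -37631/2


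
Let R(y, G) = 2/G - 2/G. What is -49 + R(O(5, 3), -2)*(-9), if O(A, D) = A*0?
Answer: -49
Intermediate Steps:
O(A, D) = 0
R(y, G) = 0
-49 + R(O(5, 3), -2)*(-9) = -49 + 0*(-9) = -49 + 0 = -49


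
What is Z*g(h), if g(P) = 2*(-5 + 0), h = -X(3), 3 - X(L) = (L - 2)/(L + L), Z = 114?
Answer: -1140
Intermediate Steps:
X(L) = 3 - (-2 + L)/(2*L) (X(L) = 3 - (L - 2)/(L + L) = 3 - (-2 + L)/(2*L))
h = -17/6 (h = -(5/2 + 1/3) = -1*17/6 = -17/6 ≈ -2.8333)
g(P) = -10 (g(P) = 2*(-5) = -10)
Z*g(h) = 114*(-10) = -1140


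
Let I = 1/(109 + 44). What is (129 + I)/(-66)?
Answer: -9869/5049 ≈ -1.9546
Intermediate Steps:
I = 1/153 ≈ 0.0065359
(129 + I)/(-66) = (129 + 1/153)/(-66) = -1/66*19738/153 = -9869/5049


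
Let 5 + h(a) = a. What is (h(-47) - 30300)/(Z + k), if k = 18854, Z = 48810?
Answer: -1897/4229 ≈ -0.44857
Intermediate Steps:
h(a) = -5 + a
(h(-47) - 30300)/(Z + k) = ((-5 - 47) - 30300)/(48810 + 18854) = (-52 - 30300)/67664 = -30352*1/67664 = -1897/4229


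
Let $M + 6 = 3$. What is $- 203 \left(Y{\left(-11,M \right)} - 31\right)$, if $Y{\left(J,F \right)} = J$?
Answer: $8526$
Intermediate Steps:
$M = -3$ ($M = -6 + 3 = -3$)
$- 203 \left(Y{\left(-11,M \right)} - 31\right) = - 203 \left(-11 - 31\right) = \left(-203\right) \left(-42\right) = 8526$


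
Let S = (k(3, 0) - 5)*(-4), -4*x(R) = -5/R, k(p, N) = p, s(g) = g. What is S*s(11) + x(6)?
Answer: 2117/24 ≈ 88.208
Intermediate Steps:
x(R) = 5/(4*R) (x(R) = -(-5)/(4*R) = 5/(4*R))
S = 8 (S = (3 - 5)*(-4) = -2*(-4) = 8)
S*s(11) + x(6) = 8*11 + (5/4)/6 = 88 + (5/4)*(1/6) = 88 + 5/24 = 2117/24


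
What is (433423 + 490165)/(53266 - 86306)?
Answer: -230897/8260 ≈ -27.954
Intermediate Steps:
(433423 + 490165)/(53266 - 86306) = 923588/(-33040) = 923588*(-1/33040) = -230897/8260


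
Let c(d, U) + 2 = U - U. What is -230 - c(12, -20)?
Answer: -228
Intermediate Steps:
c(d, U) = -2 (c(d, U) = -2 + (U - U) = -2 + 0 = -2)
-230 - c(12, -20) = -230 - 1*(-2) = -230 + 2 = -228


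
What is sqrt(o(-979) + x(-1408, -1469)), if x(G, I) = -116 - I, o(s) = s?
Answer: sqrt(374) ≈ 19.339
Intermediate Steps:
sqrt(o(-979) + x(-1408, -1469)) = sqrt(-979 + (-116 - 1*(-1469))) = sqrt(-979 + (-116 + 1469)) = sqrt(-979 + 1353) = sqrt(374)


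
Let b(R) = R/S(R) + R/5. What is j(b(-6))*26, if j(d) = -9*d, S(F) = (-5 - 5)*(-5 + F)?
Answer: 16146/55 ≈ 293.56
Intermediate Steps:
S(F) = 50 - 10*F (S(F) = -10*(-5 + F) = 50 - 10*F)
b(R) = R/5 + R/(50 - 10*R) (b(R) = R/(50 - 10*R) + R/5 = R/5 + R/(50 - 10*R))
j(b(-6))*26 = -9*(-6)*(-11 + 2*(-6))/(10*(-5 - 6))*26 = -9*(-6)*(-11 - 12)/(10*(-11))*26 = -9*(-6)*(-1)*(-23)/(10*11)*26 = -9*(-69/55)*26 = (621/55)*26 = 16146/55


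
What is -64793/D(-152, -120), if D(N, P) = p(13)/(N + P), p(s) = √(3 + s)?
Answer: 4405924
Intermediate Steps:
D(N, P) = 4/(N + P) (D(N, P) = √(3 + 13)/(N + P) = √16/(N + P) = 4/(N + P))
-64793/D(-152, -120) = -64793/(4/(-152 - 120)) = -64793/(4/(-272)) = -64793/(4*(-1/272)) = -64793/(-1/68) = -64793*(-68) = 4405924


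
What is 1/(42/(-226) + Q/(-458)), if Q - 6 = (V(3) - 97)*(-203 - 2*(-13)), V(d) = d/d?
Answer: -25877/965196 ≈ -0.026810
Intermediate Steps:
V(d) = 1
Q = 16998 (Q = 6 + (1 - 97)*(-203 - 2*(-13)) = 6 - 96*(-203 + 26) = 6 - 96*(-177) = 6 + 16992 = 16998)
1/(42/(-226) + Q/(-458)) = 1/(42/(-226) + 16998/(-458)) = 1/(42*(-1/226) + 16998*(-1/458)) = 1/(-21/113 - 8499/229) = 1/(-965196/25877) = -25877/965196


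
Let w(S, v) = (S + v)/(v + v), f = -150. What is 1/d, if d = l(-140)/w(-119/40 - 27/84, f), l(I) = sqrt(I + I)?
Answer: -42923*I*sqrt(70)/11760000 ≈ -0.030537*I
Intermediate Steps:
l(I) = sqrt(2)*sqrt(I) (l(I) = sqrt(2*I) = sqrt(2)*sqrt(I))
w(S, v) = (S + v)/(2*v) (w(S, v) = (S + v)/((2*v)) = (S + v)*(1/(2*v)) = (S + v)/(2*v))
d = 168000*I*sqrt(70)/42923 (d = (sqrt(2)*sqrt(-140))/(((1/2)*((-119/40 - 27/84) - 150)/(-150))) = (sqrt(2)*(2*I*sqrt(35)))/(((1/2)*(-1/150)*((-119*1/40 - 27*1/84) - 150))) = (2*I*sqrt(70))/(((1/2)*(-1/150)*((-119/40 - 9/28) - 150))) = (2*I*sqrt(70))/(((1/2)*(-1/150)*(-923/280 - 150))) = (2*I*sqrt(70))/(((1/2)*(-1/150)*(-42923/280))) = (2*I*sqrt(70))/(42923/84000) = (2*I*sqrt(70))*(84000/42923) = 168000*I*sqrt(70)/42923 ≈ 32.747*I)
1/d = 1/(168000*I*sqrt(70)/42923) = -42923*I*sqrt(70)/11760000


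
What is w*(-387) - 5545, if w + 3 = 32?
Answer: -16768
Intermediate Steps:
w = 29 (w = -3 + 32 = 29)
w*(-387) - 5545 = 29*(-387) - 5545 = -11223 - 5545 = -16768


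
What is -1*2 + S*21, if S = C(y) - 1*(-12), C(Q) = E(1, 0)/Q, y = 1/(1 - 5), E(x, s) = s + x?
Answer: 166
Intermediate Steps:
y = -¼ (y = 1/(-4) = -¼ ≈ -0.25000)
C(Q) = 1/Q (C(Q) = (0 + 1)/Q = 1/Q)
S = 8 (S = 1/(-¼) - 1*(-12) = -4 + 12 = 8)
-1*2 + S*21 = -1*2 + 8*21 = -2 + 168 = 166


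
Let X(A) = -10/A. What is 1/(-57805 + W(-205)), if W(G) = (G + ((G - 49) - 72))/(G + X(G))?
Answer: -2801/161904548 ≈ -1.7300e-5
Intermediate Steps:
W(G) = (-121 + 2*G)/(G - 10/G) (W(G) = (G + ((G - 49) - 72))/(G - 10/G) = (G + ((-49 + G) - 72))/(G - 10/G) = (G + (-121 + G))/(G - 10/G) = (-121 + 2*G)/(G - 10/G))
1/(-57805 + W(-205)) = 1/(-57805 - 205*(-121 + 2*(-205))/(-10 + (-205)²)) = 1/(-57805 - 205*(-121 - 410)/(-10 + 42025)) = 1/(-57805 - 205*(-531)/42015) = 1/(-57805 - 205*1/42015*(-531)) = 1/(-57805 + 7257/2801) = 1/(-161904548/2801) = -2801/161904548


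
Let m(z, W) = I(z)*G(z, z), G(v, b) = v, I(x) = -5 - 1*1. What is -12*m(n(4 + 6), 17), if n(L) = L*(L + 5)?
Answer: 10800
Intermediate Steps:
I(x) = -6 (I(x) = -5 - 1 = -6)
n(L) = L*(5 + L)
m(z, W) = -6*z
-12*m(n(4 + 6), 17) = -(-72)*(4 + 6)*(5 + (4 + 6)) = -(-72)*10*(5 + 10) = -(-72)*10*15 = -(-72)*150 = -12*(-900) = 10800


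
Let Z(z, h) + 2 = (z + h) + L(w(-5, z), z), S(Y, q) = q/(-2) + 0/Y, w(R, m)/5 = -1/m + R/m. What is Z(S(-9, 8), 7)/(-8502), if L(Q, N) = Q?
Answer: -17/17004 ≈ -0.00099977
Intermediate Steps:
w(R, m) = -5/m + 5*R/m (w(R, m) = 5*(-1/m + R/m) = -5/m + 5*R/m)
S(Y, q) = -q/2 (S(Y, q) = q*(-½) + 0 = -q/2 + 0 = -q/2)
Z(z, h) = -2 + h + z - 30/z (Z(z, h) = -2 + ((z + h) + 5*(-1 - 5)/z) = -2 + ((h + z) + 5*(-6)/z) = -2 + ((h + z) - 30/z) = -2 + (h + z - 30/z) = -2 + h + z - 30/z)
Z(S(-9, 8), 7)/(-8502) = (-2 + 7 - ½*8 - 30/((-½*8)))/(-8502) = (-2 + 7 - 4 - 30/(-4))*(-1/8502) = (-2 + 7 - 4 - 30*(-¼))*(-1/8502) = (-2 + 7 - 4 + 15/2)*(-1/8502) = (17/2)*(-1/8502) = -17/17004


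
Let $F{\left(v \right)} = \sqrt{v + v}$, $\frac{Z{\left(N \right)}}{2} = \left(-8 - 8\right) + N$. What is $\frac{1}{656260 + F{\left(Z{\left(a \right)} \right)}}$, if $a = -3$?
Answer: $\frac{8635}{5666805101} - \frac{i \sqrt{19}}{215338593838} \approx 1.5238 \cdot 10^{-6} - 2.0242 \cdot 10^{-11} i$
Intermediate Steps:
$Z{\left(N \right)} = -32 + 2 N$ ($Z{\left(N \right)} = 2 \left(\left(-8 - 8\right) + N\right) = 2 \left(-16 + N\right) = -32 + 2 N$)
$F{\left(v \right)} = \sqrt{2} \sqrt{v}$ ($F{\left(v \right)} = \sqrt{2 v} = \sqrt{2} \sqrt{v}$)
$\frac{1}{656260 + F{\left(Z{\left(a \right)} \right)}} = \frac{1}{656260 + \sqrt{2} \sqrt{-32 + 2 \left(-3\right)}} = \frac{1}{656260 + \sqrt{2} \sqrt{-32 - 6}} = \frac{1}{656260 + \sqrt{2} \sqrt{-38}} = \frac{1}{656260 + \sqrt{2} i \sqrt{38}} = \frac{1}{656260 + 2 i \sqrt{19}}$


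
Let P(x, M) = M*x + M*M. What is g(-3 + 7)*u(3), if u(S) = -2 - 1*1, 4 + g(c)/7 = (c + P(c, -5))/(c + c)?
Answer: 483/8 ≈ 60.375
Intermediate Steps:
P(x, M) = M**2 + M*x (P(x, M) = M*x + M**2 = M**2 + M*x)
g(c) = -28 + 7*(25 - 4*c)/(2*c) (g(c) = -28 + 7*((c - 5*(-5 + c))/(c + c)) = -28 + 7*((c + (25 - 5*c))/((2*c))) = -28 + 7*((25 - 4*c)*(1/(2*c))) = -28 + 7*((25 - 4*c)/(2*c)) = -28 + 7*(25 - 4*c)/(2*c))
u(S) = -3 (u(S) = -2 - 1 = -3)
g(-3 + 7)*u(3) = (-42 + 175/(2*(-3 + 7)))*(-3) = (-42 + (175/2)/4)*(-3) = (-42 + (175/2)*(1/4))*(-3) = (-42 + 175/8)*(-3) = -161/8*(-3) = 483/8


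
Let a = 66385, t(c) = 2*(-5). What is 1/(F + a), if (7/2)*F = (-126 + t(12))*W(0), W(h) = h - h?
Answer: 1/66385 ≈ 1.5064e-5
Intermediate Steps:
W(h) = 0
t(c) = -10
F = 0 (F = 2*((-126 - 10)*0)/7 = 2*(-136*0)/7 = (2/7)*0 = 0)
1/(F + a) = 1/(0 + 66385) = 1/66385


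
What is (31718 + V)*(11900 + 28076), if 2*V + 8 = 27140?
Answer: 1810273184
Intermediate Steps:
V = 13566 (V = -4 + (½)*27140 = -4 + 13570 = 13566)
(31718 + V)*(11900 + 28076) = (31718 + 13566)*(11900 + 28076) = 45284*39976 = 1810273184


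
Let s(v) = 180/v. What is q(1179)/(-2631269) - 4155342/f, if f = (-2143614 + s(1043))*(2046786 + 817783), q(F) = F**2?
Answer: -1483767825460343763854/2808692177774892019757 ≈ -0.52828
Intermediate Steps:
f = -6404572495875318/1043 (f = (-2143614 + 180/1043)*(2046786 + 817783) = (-2143614 + 180*(1/1043))*2864569 = (-2143614 + 180/1043)*2864569 = -2235789222/1043*2864569 = -6404572495875318/1043 ≈ -6.1405e+12)
q(1179)/(-2631269) - 4155342/f = 1179**2/(-2631269) - 4155342/(-6404572495875318/1043) = 1390041*(-1/2631269) - 4155342*(-1043/6404572495875318) = -1390041/2631269 + 722336951/1067428749312553 = -1483767825460343763854/2808692177774892019757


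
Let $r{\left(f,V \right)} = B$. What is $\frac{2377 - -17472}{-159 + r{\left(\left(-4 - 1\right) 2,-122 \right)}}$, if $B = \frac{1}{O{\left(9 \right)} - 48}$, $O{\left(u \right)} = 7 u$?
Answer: $- \frac{297735}{2384} \approx -124.89$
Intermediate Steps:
$B = \frac{1}{15}$ ($B = \frac{1}{7 \cdot 9 - 48} = \frac{1}{63 - 48} = \frac{1}{15} \approx 0.066667$)
$r{\left(f,V \right)} = \frac{1}{15}$
$\frac{2377 - -17472}{-159 + r{\left(\left(-4 - 1\right) 2,-122 \right)}} = \frac{2377 - -17472}{-159 + \frac{1}{15}} = \frac{2377 + 17472}{- \frac{2384}{15}} = 19849 \left(- \frac{15}{2384}\right) = - \frac{297735}{2384}$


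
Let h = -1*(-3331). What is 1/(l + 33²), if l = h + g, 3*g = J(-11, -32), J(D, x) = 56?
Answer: 3/13316 ≈ 0.00022529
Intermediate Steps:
h = 3331
g = 56/3 (g = (⅓)*56 = 56/3 ≈ 18.667)
l = 10049/3 (l = 3331 + 56/3 = 10049/3 ≈ 3349.7)
1/(l + 33²) = 1/(10049/3 + 33²) = 1/(10049/3 + 1089) = 1/(13316/3) = 3/13316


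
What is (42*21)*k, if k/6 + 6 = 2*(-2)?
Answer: -52920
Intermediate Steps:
k = -60 (k = -36 + 6*(2*(-2)) = -36 + 6*(-4) = -36 - 24 = -60)
(42*21)*k = (42*21)*(-60) = 882*(-60) = -52920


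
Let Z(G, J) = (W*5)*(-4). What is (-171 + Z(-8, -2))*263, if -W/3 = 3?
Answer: 2367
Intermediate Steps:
W = -9 (W = -3*3 = -9)
Z(G, J) = 180 (Z(G, J) = -9*5*(-4) = -45*(-4) = 180)
(-171 + Z(-8, -2))*263 = (-171 + 180)*263 = 9*263 = 2367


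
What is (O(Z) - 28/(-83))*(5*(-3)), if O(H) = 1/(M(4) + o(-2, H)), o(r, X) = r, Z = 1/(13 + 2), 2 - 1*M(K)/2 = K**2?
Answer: -757/166 ≈ -4.5602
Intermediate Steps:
M(K) = 4 - 2*K**2
Z = 1/15 ≈ 0.066667
O(H) = -1/30 (O(H) = 1/((4 - 2*4**2) - 2) = 1/((4 - 2*16) - 2) = 1/((4 - 32) - 2) = 1/(-28 - 2) = 1/(-30) = -1/30)
(O(Z) - 28/(-83))*(5*(-3)) = (-1/30 - 28/(-83))*(5*(-3)) = (-1/30 - 28*(-1/83))*(-15) = (-1/30 + 28/83)*(-15) = (757/2490)*(-15) = -757/166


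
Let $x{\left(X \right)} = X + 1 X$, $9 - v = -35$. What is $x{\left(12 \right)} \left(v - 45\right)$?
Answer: $-24$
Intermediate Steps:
$v = 44$ ($v = 9 - -35 = 9 + 35 = 44$)
$x{\left(X \right)} = 2 X$ ($x{\left(X \right)} = X + X = 2 X$)
$x{\left(12 \right)} \left(v - 45\right) = 2 \cdot 12 \left(44 - 45\right) = 24 \left(-1\right) = -24$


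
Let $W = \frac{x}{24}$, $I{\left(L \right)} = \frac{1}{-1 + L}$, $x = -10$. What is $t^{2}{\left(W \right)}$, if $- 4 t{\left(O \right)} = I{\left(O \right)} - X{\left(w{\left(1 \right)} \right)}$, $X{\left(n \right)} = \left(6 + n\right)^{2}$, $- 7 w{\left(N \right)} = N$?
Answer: $\frac{850597225}{11102224} \approx 76.615$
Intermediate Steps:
$w{\left(N \right)} = - \frac{N}{7}$
$W = - \frac{5}{12}$ ($W = - \frac{10}{24} = \left(-10\right) \frac{1}{24} = - \frac{5}{12} \approx -0.41667$)
$t{\left(O \right)} = \frac{1681}{196} - \frac{1}{4 \left(-1 + O\right)}$ ($t{\left(O \right)} = - \frac{\frac{1}{-1 + O} - \left(6 - \frac{1}{7}\right)^{2}}{4} = - \frac{\frac{1}{-1 + O} - \left(\frac{41}{7}\right)^{2}}{4} = - \frac{\frac{1}{-1 + O} - \frac{1681}{49}}{4} = - \frac{- \frac{1681}{49} + \frac{1}{-1 + O}}{4} = \frac{1681}{196} - \frac{1}{4 \left(-1 + O\right)}$)
$t^{2}{\left(W \right)} = \left(\frac{-1730 + 1681 \left(- \frac{5}{12}\right)}{196 \left(-1 - \frac{5}{12}\right)}\right)^{2} = \left(\frac{-1730 - \frac{8405}{12}}{196 \left(- \frac{17}{12}\right)}\right)^{2} = \left(\frac{1}{196} \left(- \frac{12}{17}\right) \left(- \frac{29165}{12}\right)\right)^{2} = \left(\frac{29165}{3332}\right)^{2} = \frac{850597225}{11102224}$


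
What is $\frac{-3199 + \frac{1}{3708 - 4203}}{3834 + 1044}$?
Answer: $- \frac{791753}{1207305} \approx -0.6558$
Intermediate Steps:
$\frac{-3199 + \frac{1}{3708 - 4203}}{3834 + 1044} = \frac{-3199 + \frac{1}{-495}}{4878} = \left(-3199 - \frac{1}{495}\right) \frac{1}{4878} = \left(- \frac{1583506}{495}\right) \frac{1}{4878} = - \frac{791753}{1207305}$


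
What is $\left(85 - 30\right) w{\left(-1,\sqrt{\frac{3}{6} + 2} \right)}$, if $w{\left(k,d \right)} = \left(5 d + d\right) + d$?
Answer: $\frac{385 \sqrt{10}}{2} \approx 608.74$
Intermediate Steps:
$w{\left(k,d \right)} = 7 d$ ($w{\left(k,d \right)} = 6 d + d = 7 d$)
$\left(85 - 30\right) w{\left(-1,\sqrt{\frac{3}{6} + 2} \right)} = \left(85 - 30\right) 7 \sqrt{\frac{3}{6} + 2} = 55 \cdot 7 \sqrt{3 \cdot \frac{1}{6} + 2} = 55 \cdot 7 \sqrt{\frac{1}{2} + 2} = 55 \cdot 7 \sqrt{\frac{5}{2}} = 55 \cdot 7 \frac{\sqrt{10}}{2} = 55 \frac{7 \sqrt{10}}{2} = \frac{385 \sqrt{10}}{2}$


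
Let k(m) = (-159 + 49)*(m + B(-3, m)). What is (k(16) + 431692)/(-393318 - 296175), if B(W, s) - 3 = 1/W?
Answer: -1288916/2068479 ≈ -0.62312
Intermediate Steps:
B(W, s) = 3 + 1/W
k(m) = -880/3 - 110*m (k(m) = (-159 + 49)*(m + (3 + 1/(-3))) = -110*(m + (3 - ⅓)) = -110*(m + 8/3) = -110*(8/3 + m) = -880/3 - 110*m)
(k(16) + 431692)/(-393318 - 296175) = ((-880/3 - 110*16) + 431692)/(-393318 - 296175) = ((-880/3 - 1760) + 431692)/(-689493) = (-6160/3 + 431692)*(-1/689493) = (1288916/3)*(-1/689493) = -1288916/2068479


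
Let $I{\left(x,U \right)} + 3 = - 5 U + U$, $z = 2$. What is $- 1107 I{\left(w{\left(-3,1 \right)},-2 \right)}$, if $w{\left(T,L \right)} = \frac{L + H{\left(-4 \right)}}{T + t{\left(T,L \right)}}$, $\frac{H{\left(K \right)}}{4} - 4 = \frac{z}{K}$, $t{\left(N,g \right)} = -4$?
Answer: $-5535$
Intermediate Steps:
$H{\left(K \right)} = 16 + \frac{8}{K}$ ($H{\left(K \right)} = 16 + 4 \frac{2}{K} = 16 + \frac{8}{K}$)
$w{\left(T,L \right)} = \frac{14 + L}{-4 + T}$ ($w{\left(T,L \right)} = \frac{L + \left(16 + \frac{8}{-4}\right)}{T - 4} = \frac{L + \left(16 + 8 \left(- \frac{1}{4}\right)\right)}{-4 + T} = \frac{L + \left(16 - 2\right)}{-4 + T} = \frac{L + 14}{-4 + T} = \frac{14 + L}{-4 + T}$)
$I{\left(x,U \right)} = -3 - 4 U$ ($I{\left(x,U \right)} = -3 + \left(- 5 U + U\right) = -3 - 4 U$)
$- 1107 I{\left(w{\left(-3,1 \right)},-2 \right)} = - 1107 \left(-3 - -8\right) = - 1107 \left(-3 + 8\right) = \left(-1107\right) 5 = -5535$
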